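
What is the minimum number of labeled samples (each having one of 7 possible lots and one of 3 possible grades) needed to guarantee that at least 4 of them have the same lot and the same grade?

There are 7 × 3 = 21 (lot, grade) combinations acting as pigeonholes.
With 21 × 3 = 63 labeled samples we could place exactly 3 in each, with no (lot, grade) pair reaching 4.
One more forces some (lot, grade) pair to hold 4, so 63 + 1 = 64.

64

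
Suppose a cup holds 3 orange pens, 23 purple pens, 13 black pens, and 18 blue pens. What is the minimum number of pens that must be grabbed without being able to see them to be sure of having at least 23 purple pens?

The worst case draws every non-purple pen first: 3 + 13 + 18 = 34.
The next 23 draws are then forced to be purple, giving 34 + 23 = 57.

57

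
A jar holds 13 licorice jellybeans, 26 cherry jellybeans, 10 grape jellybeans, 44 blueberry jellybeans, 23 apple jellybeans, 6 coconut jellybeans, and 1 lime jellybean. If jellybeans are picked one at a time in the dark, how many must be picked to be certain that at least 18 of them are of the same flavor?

In the worst case we take at most 17 of each flavor, but all 13 licorice, all 10 grape, all 6 coconut, and all 1 lime (fewer than 17), giving 13 + 17 + 10 + 17 + 17 + 6 + 1 = 81.
One more jellybean then forces some flavor to 18, so 81 + 1 = 82.

82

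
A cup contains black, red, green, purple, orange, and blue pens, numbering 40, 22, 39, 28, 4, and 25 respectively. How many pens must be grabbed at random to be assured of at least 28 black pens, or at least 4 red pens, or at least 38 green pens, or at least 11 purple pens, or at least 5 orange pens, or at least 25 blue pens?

The worst case stops just short of every target: 27 black, 3 red, 37 green, 10 purple, 4 orange, 24 blue — 27 + 3 + 37 + 10 + 4 + 24 = 105 pens.
One more pen must push some ink color to its target, so 105 + 1 = 106.

106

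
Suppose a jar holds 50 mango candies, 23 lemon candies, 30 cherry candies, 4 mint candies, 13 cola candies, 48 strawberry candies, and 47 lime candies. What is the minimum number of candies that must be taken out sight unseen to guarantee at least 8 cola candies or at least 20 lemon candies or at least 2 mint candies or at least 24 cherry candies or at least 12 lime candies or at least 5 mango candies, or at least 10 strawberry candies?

75

The worst case stops just short of every target: 4 mango, 19 lemon, 23 cherry, 1 mint, 7 cola, 9 strawberry, 11 lime — 4 + 19 + 23 + 1 + 7 + 9 + 11 = 74 candies.
One more candy must push some flavor to its target, so 74 + 1 = 75.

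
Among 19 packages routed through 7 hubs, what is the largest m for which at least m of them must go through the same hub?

If each of the 7 hubs held at most 2, the total would be at most 7 × 2 = 14 < 19, a contradiction.
So at least one holds ⌈19/7⌉ = 3.

3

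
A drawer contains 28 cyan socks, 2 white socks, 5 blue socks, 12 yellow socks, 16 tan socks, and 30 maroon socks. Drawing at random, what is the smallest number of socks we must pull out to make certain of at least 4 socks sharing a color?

18

In the worst case we take at most 3 of each color, but all 2 white (fewer than 3), giving 3 + 2 + 3 + 3 + 3 + 3 = 17.
One more sock then forces some color to 4, so 17 + 1 = 18.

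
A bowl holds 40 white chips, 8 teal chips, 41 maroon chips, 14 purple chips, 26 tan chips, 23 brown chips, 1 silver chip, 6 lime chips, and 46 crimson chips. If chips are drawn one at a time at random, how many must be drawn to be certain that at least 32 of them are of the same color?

172

Treat the 9 colors as pigeonholes.
In the worst case we take at most 31 of each color, but all 8 teal, all 14 purple, all 26 tan, all 23 brown, all 1 silver, and all 6 lime (fewer than 31), giving 31 + 8 + 31 + 14 + 26 + 23 + 1 + 6 + 31 = 171.
One more chip then forces some color to 32, so 171 + 1 = 172.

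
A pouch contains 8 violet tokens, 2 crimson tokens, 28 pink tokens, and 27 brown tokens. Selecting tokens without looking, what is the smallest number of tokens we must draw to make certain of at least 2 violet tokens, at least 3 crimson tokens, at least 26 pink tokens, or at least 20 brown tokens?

The worst case stops just short of every target: 1 violet, 2 crimson, 25 pink, 19 brown — 1 + 2 + 25 + 19 = 47 tokens.
One more token must push some color to its target, so 47 + 1 = 48.

48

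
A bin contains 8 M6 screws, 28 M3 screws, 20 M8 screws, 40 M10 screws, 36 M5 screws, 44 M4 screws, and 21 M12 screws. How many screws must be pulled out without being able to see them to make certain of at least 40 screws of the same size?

In the worst case we take at most 39 of each size, but all 8 M6, all 28 M3, all 20 M8, all 36 M5, and all 21 M12 (fewer than 39), giving 8 + 28 + 20 + 39 + 36 + 39 + 21 = 191.
One more screw then forces some size to 40, so 191 + 1 = 192.

192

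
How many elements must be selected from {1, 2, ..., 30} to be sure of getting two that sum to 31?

Partition {1, …, 30} into 15 pairs: {1,30}, {2,29}, …, {15,16}.
Choosing 15 integers — say the integers 1 through 15 — takes one from each pair and avoids the property.
Choosing 16 forces two into the same pair by pigeonhole, and those sum to 31. So 16.

16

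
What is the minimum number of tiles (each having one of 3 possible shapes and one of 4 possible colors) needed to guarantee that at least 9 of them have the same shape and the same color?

97

There are 3 × 4 = 12 (shape, color) combinations acting as pigeonholes.
With 12 × 8 = 96 tiles we could place exactly 8 in each, with no (shape, color) pair reaching 9.
One more forces some (shape, color) pair to hold 9, so 96 + 1 = 97.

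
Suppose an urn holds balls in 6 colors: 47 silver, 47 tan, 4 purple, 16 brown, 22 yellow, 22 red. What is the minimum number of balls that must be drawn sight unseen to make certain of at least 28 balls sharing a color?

In the worst case we take at most 27 of each color, but all 4 purple, all 16 brown, all 22 yellow, and all 22 red (fewer than 27), giving 27 + 27 + 4 + 16 + 22 + 22 = 118.
One more ball then forces some color to 28, so 118 + 1 = 119.

119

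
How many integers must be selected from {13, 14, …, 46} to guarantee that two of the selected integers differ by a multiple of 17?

Group the integers by remainder mod 17; there are 17 residue classes, each nonempty in this range.
Choosing one from each class (17 integers) avoids any shared remainder.
One more choice must repeat a class, so two differ by a multiple of 17. Hence 17 + 1 = 18.

18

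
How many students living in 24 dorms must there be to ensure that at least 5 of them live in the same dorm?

There are 24 dorms acting as pigeonholes.
With 24 × 4 = 96 students we could place exactly 4 in each, with no class reaching 5.
One more forces some class to hold 5, so 96 + 1 = 97.

97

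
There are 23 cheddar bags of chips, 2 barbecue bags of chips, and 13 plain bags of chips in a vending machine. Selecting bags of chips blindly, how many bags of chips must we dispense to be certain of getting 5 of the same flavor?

11

Treat the 3 flavors as pigeonholes.
In the worst case we take at most 4 of each flavor, but all 2 barbecue (fewer than 4), giving 4 + 2 + 4 = 10.
One more bag of chips then forces some flavor to 5, so 10 + 1 = 11.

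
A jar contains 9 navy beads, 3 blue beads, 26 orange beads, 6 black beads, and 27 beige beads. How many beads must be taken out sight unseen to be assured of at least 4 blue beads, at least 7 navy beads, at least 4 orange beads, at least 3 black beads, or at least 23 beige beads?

The worst case stops just short of every target: 6 navy, 3 blue, 3 orange, 2 black, 22 beige — 6 + 3 + 3 + 2 + 22 = 36 beads.
One more bead must push some color to its target, so 36 + 1 = 37.

37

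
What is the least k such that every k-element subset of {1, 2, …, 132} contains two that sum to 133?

67

Partition {1, …, 132} into 66 pairs: {1,132}, {2,131}, …, {66,67}.
Choosing 66 integers — say the integers 1 through 66 — takes one from each pair and avoids the property.
Choosing 67 forces two into the same pair by pigeonhole, and those sum to 133. So 67.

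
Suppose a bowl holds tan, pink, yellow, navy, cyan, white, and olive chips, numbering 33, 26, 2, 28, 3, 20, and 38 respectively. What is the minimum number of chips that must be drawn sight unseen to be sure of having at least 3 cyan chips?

150

The worst case draws every non-cyan chip first: 33 + 26 + 2 + 28 + 20 + 38 = 147.
The next 3 draws are then forced to be cyan, giving 147 + 3 = 150.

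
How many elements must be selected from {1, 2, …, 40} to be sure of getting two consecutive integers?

Partition {1, …, 40} into 20 pairs: {1,2}, {3,4}, …, {39,40}.
Choosing 20 integers — say the 20 even numbers 2, 4, …, 40 — takes one from each pair and avoids the property.
Choosing 21 forces two into the same pair by pigeonhole, and those are consecutive. So 21.

21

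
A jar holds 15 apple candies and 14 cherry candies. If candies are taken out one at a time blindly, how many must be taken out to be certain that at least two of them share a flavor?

3

The worst case takes 1 candy of each flavor without reaching 2 of any: 2 × 1 = 2.
The next candy must bring some flavor to 2, so 2 + 1 = 3.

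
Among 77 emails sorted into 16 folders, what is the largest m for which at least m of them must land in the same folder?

The 77 emails fall into 16 folders.
If each of the 16 folders held at most 4, the total would be at most 16 × 4 = 64 < 77, a contradiction.
So at least one holds ⌈77/16⌉ = 5.

5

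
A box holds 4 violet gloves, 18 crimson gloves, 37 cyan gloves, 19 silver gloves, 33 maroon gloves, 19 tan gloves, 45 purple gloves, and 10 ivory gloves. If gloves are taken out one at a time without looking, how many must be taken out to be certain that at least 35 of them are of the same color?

172

Treat the 8 colors as pigeonholes.
In the worst case we take at most 34 of each color, but all 4 violet, all 18 crimson, all 19 silver, all 33 maroon, all 19 tan, and all 10 ivory (fewer than 34), giving 4 + 18 + 34 + 19 + 33 + 19 + 34 + 10 = 171.
One more glove then forces some color to 35, so 171 + 1 = 172.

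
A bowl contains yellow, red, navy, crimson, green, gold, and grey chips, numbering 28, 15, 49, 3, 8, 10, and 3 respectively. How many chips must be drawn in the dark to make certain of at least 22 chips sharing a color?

In the worst case we take at most 21 of each color, but all 15 red, all 3 crimson, all 8 green, all 10 gold, and all 3 grey (fewer than 21), giving 21 + 15 + 21 + 3 + 8 + 10 + 3 = 81.
One more chip then forces some color to 22, so 81 + 1 = 82.

82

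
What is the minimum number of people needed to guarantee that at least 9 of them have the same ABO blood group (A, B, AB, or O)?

There are 4 ABO blood groups acting as pigeonholes.
With 4 × 8 = 32 people we could place exactly 8 in each, with no class reaching 9.
One more forces some class to hold 9, so 32 + 1 = 33.

33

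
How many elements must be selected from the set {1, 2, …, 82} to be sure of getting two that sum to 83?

Partition {1, …, 82} into 41 pairs: {1,82}, {2,81}, …, {41,42}.
Choosing 41 integers — say the integers 1 through 41 — takes one from each pair and avoids the property.
Choosing 42 forces two into the same pair by pigeonhole, and those sum to 83. So 42.

42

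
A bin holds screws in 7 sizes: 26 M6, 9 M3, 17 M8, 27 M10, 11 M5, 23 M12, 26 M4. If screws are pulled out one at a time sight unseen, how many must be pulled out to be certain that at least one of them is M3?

The worst case draws every non-M3 screw first: 26 + 17 + 27 + 11 + 23 + 26 = 130.
The next draw is then forced to be M3, giving 130 + 1 = 131.

131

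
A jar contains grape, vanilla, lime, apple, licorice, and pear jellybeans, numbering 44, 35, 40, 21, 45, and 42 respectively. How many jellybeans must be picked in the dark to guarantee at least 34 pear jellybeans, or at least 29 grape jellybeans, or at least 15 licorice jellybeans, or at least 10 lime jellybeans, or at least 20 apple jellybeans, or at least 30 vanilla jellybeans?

133

Each of the 6 flavors has its own threshold; avoid all of them simultaneously.
The worst case stops just short of every target: 28 grape, 29 vanilla, 9 lime, 19 apple, 14 licorice, 33 pear — 28 + 29 + 9 + 19 + 14 + 33 = 132 jellybeans.
One more jellybean must push some flavor to its target, so 132 + 1 = 133.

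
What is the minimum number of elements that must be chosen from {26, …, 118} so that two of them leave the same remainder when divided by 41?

Group the integers by remainder mod 41; there are 41 residue classes, each nonempty in this range.
Choosing one from each class (41 integers) avoids any shared remainder.
One more choice must repeat a class, so two differ by a multiple of 41. Hence 41 + 1 = 42.

42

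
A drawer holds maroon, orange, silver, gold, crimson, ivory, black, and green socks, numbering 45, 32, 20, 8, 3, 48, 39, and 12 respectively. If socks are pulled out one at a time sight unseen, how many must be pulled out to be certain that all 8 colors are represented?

The hardest color to obtain is crimson: we could draw every other sock first — 207 − 3 = 204 socks — without a single crimson one.
The next draw must be crimson, so 204 + 1 = 205.

205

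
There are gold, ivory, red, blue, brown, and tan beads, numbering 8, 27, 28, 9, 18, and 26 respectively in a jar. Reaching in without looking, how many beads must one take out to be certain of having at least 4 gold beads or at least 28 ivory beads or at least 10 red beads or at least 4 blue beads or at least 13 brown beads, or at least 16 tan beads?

70

The worst case stops just short of every target: 3 gold, 27 ivory, 9 red, 3 blue, 12 brown, 15 tan — 3 + 27 + 9 + 3 + 12 + 15 = 69 beads.
One more bead must push some color to its target, so 69 + 1 = 70.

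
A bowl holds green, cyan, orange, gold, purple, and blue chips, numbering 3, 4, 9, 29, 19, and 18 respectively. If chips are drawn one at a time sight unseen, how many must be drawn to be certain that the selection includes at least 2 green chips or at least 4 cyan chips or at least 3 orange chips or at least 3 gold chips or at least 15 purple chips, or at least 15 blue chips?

The worst case stops just short of every target: 1 green, 3 cyan, 2 orange, 2 gold, 14 purple, 14 blue — 1 + 3 + 2 + 2 + 14 + 14 = 36 chips.
One more chip must push some color to its target, so 36 + 1 = 37.

37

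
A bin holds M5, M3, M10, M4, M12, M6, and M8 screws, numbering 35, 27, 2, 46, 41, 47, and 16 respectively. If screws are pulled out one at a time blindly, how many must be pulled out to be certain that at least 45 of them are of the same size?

210

In the worst case we take at most 44 of each size, but all 35 M5, all 27 M3, all 2 M10, all 41 M12, and all 16 M8 (fewer than 44), giving 35 + 27 + 2 + 44 + 41 + 44 + 16 = 209.
One more screw then forces some size to 45, so 209 + 1 = 210.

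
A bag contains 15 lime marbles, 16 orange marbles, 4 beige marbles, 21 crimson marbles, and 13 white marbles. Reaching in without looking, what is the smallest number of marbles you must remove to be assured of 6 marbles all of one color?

In the worst case we take at most 5 of each color, but all 4 beige (fewer than 5), giving 5 + 5 + 4 + 5 + 5 = 24.
One more marble then forces some color to 6, so 24 + 1 = 25.

25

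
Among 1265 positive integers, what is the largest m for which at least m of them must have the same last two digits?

If each of the 100 possible two-digit endings held at most 12, the total would be at most 100 × 12 = 1200 < 1265, a contradiction.
So at least one holds ⌈1265/100⌉ = 13.

13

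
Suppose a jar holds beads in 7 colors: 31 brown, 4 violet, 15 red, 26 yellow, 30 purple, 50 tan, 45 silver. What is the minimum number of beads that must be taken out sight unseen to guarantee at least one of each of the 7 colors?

198

The hardest color to obtain is violet: we could draw every other bead first — 201 − 4 = 197 beads — without a single violet one.
The next draw must be violet, so 197 + 1 = 198.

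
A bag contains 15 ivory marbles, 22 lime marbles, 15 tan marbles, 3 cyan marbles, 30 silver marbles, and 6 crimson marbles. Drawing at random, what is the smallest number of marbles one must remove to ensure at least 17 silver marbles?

78

The worst case draws every non-silver marble first: 15 + 22 + 15 + 3 + 6 = 61.
The next 17 draws are then forced to be silver, giving 61 + 17 = 78.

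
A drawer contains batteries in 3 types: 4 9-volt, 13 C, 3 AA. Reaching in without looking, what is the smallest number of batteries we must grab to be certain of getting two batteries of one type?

The worst case takes 1 battery of each type without reaching 2 of any: 3 × 1 = 3.
The next battery must bring some type to 2, so 3 + 1 = 4.

4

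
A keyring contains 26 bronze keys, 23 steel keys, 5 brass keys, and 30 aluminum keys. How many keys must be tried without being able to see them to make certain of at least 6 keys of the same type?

The worst case takes 5 keys of each type without reaching 6 of any: 4 × 5 = 20.
The next key must bring some type to 6, so 20 + 1 = 21.

21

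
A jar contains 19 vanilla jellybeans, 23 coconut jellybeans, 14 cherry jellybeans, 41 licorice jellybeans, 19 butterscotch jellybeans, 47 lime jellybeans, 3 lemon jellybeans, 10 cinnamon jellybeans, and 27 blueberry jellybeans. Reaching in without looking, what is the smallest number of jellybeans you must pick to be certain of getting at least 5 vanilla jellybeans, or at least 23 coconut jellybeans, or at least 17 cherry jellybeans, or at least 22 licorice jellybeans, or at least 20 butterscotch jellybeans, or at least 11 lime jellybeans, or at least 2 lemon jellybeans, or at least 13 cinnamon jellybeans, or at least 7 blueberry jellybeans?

108

The worst case stops just short of every target: 4 vanilla, 22 coconut, all 14 cherry, 21 licorice, 19 butterscotch, 10 lime, 1 lemon, all 10 cinnamon, 6 blueberry — 4 + 22 + 14 + 21 + 19 + 10 + 1 + 10 + 6 = 107 jellybeans.
One more jellybean must push some flavor to its target, so 107 + 1 = 108.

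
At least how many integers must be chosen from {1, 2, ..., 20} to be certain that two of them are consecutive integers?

Partition {1, …, 20} into 10 pairs: {1,2}, {3,4}, …, {19,20}.
Choosing 10 integers — say the 10 even numbers 2, 4, …, 20 — takes one from each pair and avoids the property.
Choosing 11 forces two into the same pair by pigeonhole, and those are consecutive. So 11.

11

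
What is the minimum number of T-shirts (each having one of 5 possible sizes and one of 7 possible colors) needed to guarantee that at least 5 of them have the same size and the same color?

There are 5 × 7 = 35 (size, color) combinations acting as pigeonholes.
With 35 × 4 = 140 T-shirts we could place exactly 4 in each, with no (size, color) pair reaching 5.
One more forces some (size, color) pair to hold 5, so 140 + 1 = 141.

141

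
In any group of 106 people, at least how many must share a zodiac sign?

There are 12 zodiac signs, which serve as the pigeonholes.
If each of the 12 zodiac signs held at most 8, the total would be at most 12 × 8 = 96 < 106, a contradiction.
So at least one holds ⌈106/12⌉ = 9.

9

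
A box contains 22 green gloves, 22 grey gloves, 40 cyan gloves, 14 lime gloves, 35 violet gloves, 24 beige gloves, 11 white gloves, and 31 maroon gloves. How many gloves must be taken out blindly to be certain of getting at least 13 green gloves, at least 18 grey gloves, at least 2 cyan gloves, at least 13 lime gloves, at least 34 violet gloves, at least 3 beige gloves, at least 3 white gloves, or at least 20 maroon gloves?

The worst case stops just short of every target: 12 green, 17 grey, 1 cyan, 12 lime, 33 violet, 2 beige, 2 white, 19 maroon — 12 + 17 + 1 + 12 + 33 + 2 + 2 + 19 = 98 gloves.
One more glove must push some color to its target, so 98 + 1 = 99.

99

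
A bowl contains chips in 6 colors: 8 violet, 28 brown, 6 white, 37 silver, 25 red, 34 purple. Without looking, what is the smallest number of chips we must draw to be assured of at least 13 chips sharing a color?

In the worst case we take at most 12 of each color, but all 8 violet and all 6 white (fewer than 12), giving 8 + 12 + 6 + 12 + 12 + 12 = 62.
One more chip then forces some color to 13, so 62 + 1 = 63.

63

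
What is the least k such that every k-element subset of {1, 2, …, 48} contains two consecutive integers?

Partition {1, …, 48} into 24 pairs: {1,2}, {3,4}, …, {47,48}.
Choosing 24 integers — say the 24 even numbers 2, 4, …, 48 — takes one from each pair and avoids the property.
Choosing 25 forces two into the same pair by pigeonhole, and those are consecutive. So 25.

25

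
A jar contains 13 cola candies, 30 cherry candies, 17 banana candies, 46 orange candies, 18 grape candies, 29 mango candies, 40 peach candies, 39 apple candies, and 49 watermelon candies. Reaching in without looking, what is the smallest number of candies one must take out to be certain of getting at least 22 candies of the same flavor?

175

In the worst case we take at most 21 of each flavor, but all 13 cola, all 17 banana, and all 18 grape (fewer than 21), giving 13 + 21 + 17 + 21 + 18 + 21 + 21 + 21 + 21 = 174.
One more candy then forces some flavor to 22, so 174 + 1 = 175.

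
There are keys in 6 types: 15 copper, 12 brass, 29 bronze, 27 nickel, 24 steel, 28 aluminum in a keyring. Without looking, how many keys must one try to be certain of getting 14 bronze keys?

120

The worst case draws every non-bronze key first: 15 + 12 + 27 + 24 + 28 = 106.
The next 14 draws are then forced to be bronze, giving 106 + 14 = 120.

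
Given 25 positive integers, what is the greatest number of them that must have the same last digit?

If each of the 10 possible last digits held at most 2, the total would be at most 10 × 2 = 20 < 25, a contradiction.
So at least one holds ⌈25/10⌉ = 3.

3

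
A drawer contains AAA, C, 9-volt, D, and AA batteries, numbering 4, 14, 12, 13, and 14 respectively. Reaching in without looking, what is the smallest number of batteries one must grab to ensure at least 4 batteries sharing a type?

16

Treat the 5 types as pigeonholes.
The worst case takes 3 batteries of each type without reaching 4 of any: 5 × 3 = 15.
The next battery must bring some type to 4, so 15 + 1 = 16.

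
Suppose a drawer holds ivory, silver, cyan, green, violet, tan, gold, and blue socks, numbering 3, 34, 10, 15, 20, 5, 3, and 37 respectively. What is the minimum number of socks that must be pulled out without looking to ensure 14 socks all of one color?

74

Treat the 8 colors as pigeonholes.
In the worst case we take at most 13 of each color, but all 3 ivory, all 10 cyan, all 5 tan, and all 3 gold (fewer than 13), giving 3 + 13 + 10 + 13 + 13 + 5 + 3 + 13 = 73.
One more sock then forces some color to 14, so 73 + 1 = 74.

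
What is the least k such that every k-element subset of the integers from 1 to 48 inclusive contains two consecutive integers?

Partition {1, …, 48} into 24 pairs: {1,2}, {3,4}, …, {47,48}.
Choosing 24 integers — say the 24 even numbers 2, 4, …, 48 — takes one from each pair and avoids the property.
Choosing 25 forces two into the same pair by pigeonhole, and those are consecutive. So 25.

25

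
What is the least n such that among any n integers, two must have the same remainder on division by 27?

Two integers differ by a multiple of 27 exactly when they share a remainder mod 27.
There are 27 residue classes mod 27, so 27 integers can all lie in distinct classes.
One more integer must repeat a residue, giving a difference divisible by 27. So n = 27 + 1 = 28.

28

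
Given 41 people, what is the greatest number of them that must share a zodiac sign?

4

There are 12 zodiac signs, which serve as the pigeonholes.
If each of the 12 zodiac signs held at most 3, the total would be at most 12 × 3 = 36 < 41, a contradiction.
So at least one holds ⌈41/12⌉ = 4.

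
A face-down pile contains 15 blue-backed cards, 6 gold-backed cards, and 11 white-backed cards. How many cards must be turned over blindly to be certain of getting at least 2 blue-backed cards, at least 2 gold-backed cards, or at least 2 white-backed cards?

4

The worst case stops just short of every target: 1 blue-backed, 1 gold-backed, 1 white-backed — 1 + 1 + 1 = 3 cards.
One more card must push some back color to its target, so 3 + 1 = 4.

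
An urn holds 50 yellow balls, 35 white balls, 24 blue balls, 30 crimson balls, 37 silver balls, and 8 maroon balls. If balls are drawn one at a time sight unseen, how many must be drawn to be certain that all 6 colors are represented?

177

The hardest color to obtain is maroon: we could draw every other ball first — 184 − 8 = 176 balls — without a single maroon one.
The next draw must be maroon, so 176 + 1 = 177.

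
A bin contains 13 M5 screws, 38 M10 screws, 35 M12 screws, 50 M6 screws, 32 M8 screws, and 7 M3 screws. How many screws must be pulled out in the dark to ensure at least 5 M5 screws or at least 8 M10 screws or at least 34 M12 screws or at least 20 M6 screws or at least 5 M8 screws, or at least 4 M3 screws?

Each of the 6 sizes has its own threshold; avoid all of them simultaneously.
The worst case stops just short of every target: 4 M5, 7 M10, 33 M12, 19 M6, 4 M8, 3 M3 — 4 + 7 + 33 + 19 + 4 + 3 = 70 screws.
One more screw must push some size to its target, so 70 + 1 = 71.

71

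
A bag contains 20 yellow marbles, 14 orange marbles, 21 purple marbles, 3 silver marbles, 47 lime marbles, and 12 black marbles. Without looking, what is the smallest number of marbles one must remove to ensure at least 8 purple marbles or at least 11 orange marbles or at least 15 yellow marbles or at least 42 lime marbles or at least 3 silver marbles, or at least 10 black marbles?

The worst case stops just short of every target: 14 yellow, 10 orange, 7 purple, 2 silver, 41 lime, 9 black — 14 + 10 + 7 + 2 + 41 + 9 = 83 marbles.
One more marble must push some color to its target, so 83 + 1 = 84.

84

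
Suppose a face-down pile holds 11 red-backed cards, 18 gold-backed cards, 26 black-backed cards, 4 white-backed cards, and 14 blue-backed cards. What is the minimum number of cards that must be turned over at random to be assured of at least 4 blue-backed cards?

The worst case draws every non-blue-backed card first: 11 + 18 + 26 + 4 = 59.
The next 4 draws are then forced to be blue-backed, giving 59 + 4 = 63.

63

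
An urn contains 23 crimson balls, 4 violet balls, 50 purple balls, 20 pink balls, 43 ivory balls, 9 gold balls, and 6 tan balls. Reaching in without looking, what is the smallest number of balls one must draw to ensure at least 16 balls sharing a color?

In the worst case we take at most 15 of each color, but all 4 violet, all 9 gold, and all 6 tan (fewer than 15), giving 15 + 4 + 15 + 15 + 15 + 9 + 6 = 79.
One more ball then forces some color to 16, so 79 + 1 = 80.

80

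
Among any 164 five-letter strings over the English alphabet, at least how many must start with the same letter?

There are 26 possible first letters, which serve as the pigeonholes.
If each of the 26 possible first letters held at most 6, the total would be at most 26 × 6 = 156 < 164, a contradiction.
So at least one holds ⌈164/26⌉ = 7.

7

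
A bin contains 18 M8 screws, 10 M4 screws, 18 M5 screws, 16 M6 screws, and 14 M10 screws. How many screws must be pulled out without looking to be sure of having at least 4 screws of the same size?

The worst case takes 3 screws of each size without reaching 4 of any: 5 × 3 = 15.
The next screw must bring some size to 4, so 15 + 1 = 16.

16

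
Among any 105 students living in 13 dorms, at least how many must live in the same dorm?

The 105 students fall into 13 dorms.
If each of the 13 dorms held at most 8, the total would be at most 13 × 8 = 104 < 105, a contradiction.
So at least one holds ⌈105/13⌉ = 9.

9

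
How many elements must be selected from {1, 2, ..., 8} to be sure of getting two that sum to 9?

5

Partition {1, …, 8} into 4 pairs: {1,8}, {2,7}, …, {4,5}.
Choosing 4 integers — say the integers 1 through 4 — takes one from each pair and avoids the property.
Choosing 5 forces two into the same pair by pigeonhole, and those sum to 9. So 5.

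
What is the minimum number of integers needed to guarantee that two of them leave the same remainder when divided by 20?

There are 20 residue classes modulo 20 acting as pigeonholes.
With 20 integers we could place one in each, avoiding any repeat.
One more forces some class to hold 2, so 20 + 1 = 21.

21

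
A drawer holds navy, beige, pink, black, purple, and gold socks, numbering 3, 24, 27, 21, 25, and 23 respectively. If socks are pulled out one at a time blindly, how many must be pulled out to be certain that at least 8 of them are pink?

The worst case draws every non-pink sock first: 3 + 24 + 21 + 25 + 23 = 96.
The next 8 draws are then forced to be pink, giving 96 + 8 = 104.

104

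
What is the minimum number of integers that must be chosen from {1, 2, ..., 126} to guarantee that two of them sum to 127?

64

Partition {1, …, 126} into 63 pairs: {1,126}, {2,125}, …, {63,64}.
Choosing 63 integers — say the integers 1 through 63 — takes one from each pair and avoids the property.
Choosing 64 forces two into the same pair by pigeonhole, and those sum to 127. So 64.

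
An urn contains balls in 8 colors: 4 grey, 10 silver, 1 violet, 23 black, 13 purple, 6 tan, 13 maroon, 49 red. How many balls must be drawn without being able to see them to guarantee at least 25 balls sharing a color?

In the worst case we take at most 24 of each color, but all 4 grey, all 10 silver, all 1 violet, all 23 black, all 13 purple, all 6 tan, and all 13 maroon (fewer than 24), giving 4 + 10 + 1 + 23 + 13 + 6 + 13 + 24 = 94.
One more ball then forces some color to 25, so 94 + 1 = 95.

95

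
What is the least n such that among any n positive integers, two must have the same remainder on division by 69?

70

Two integers differ by a multiple of 69 exactly when they share a remainder mod 69.
There are 69 residue classes mod 69, so 69 integers can all lie in distinct classes.
One more integer must repeat a residue, giving a difference divisible by 69. So n = 69 + 1 = 70.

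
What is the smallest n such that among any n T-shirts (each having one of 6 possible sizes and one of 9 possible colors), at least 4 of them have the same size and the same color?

There are 6 × 9 = 54 (size, color) combinations acting as pigeonholes.
With 54 × 3 = 162 T-shirts we could place exactly 3 in each, with no (size, color) pair reaching 4.
One more forces some (size, color) pair to hold 4, so 162 + 1 = 163.

163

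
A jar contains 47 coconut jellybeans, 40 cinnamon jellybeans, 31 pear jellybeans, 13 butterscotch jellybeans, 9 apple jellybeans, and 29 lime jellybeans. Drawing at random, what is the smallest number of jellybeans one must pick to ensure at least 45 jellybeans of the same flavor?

167

In the worst case we take at most 44 of each flavor, but all 40 cinnamon, all 31 pear, all 13 butterscotch, all 9 apple, and all 29 lime (fewer than 44), giving 44 + 40 + 31 + 13 + 9 + 29 = 166.
One more jellybean then forces some flavor to 45, so 166 + 1 = 167.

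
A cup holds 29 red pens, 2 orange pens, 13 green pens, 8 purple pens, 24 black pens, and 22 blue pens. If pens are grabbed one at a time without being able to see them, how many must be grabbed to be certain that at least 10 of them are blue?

To avoid blue pens as long as possible, exhaust the other 5 ink colors first.
The worst case draws every non-blue pen first: 29 + 2 + 13 + 8 + 24 = 76.
The next 10 draws are then forced to be blue, giving 76 + 10 = 86.

86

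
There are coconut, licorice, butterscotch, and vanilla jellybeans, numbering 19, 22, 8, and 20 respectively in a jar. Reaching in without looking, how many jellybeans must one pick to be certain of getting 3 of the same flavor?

The worst case takes 2 jellybeans of each flavor without reaching 3 of any: 4 × 2 = 8.
The next jellybean must bring some flavor to 3, so 8 + 1 = 9.

9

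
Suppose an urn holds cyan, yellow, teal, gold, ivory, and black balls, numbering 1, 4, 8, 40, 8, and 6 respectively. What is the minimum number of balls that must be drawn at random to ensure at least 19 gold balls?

The worst case draws every non-gold ball first: 1 + 4 + 8 + 8 + 6 = 27.
The next 19 draws are then forced to be gold, giving 27 + 19 = 46.

46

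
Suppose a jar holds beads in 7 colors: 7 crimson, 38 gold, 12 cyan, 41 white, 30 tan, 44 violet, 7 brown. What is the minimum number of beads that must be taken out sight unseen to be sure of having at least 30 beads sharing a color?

In the worst case we take at most 29 of each color, but all 7 crimson, all 12 cyan, and all 7 brown (fewer than 29), giving 7 + 29 + 12 + 29 + 29 + 29 + 7 = 142.
One more bead then forces some color to 30, so 142 + 1 = 143.

143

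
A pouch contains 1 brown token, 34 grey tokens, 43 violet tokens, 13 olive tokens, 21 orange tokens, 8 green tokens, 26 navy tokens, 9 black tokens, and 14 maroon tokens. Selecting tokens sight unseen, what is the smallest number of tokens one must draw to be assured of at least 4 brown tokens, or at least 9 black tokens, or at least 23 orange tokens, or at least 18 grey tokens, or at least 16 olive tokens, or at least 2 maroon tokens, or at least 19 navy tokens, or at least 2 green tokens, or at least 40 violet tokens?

120

Each of the 9 colors has its own threshold; avoid all of them simultaneously.
The worst case stops just short of every target: all 1 brown, 17 grey, 39 violet, all 13 olive, all 21 orange, 1 green, 18 navy, 8 black, 1 maroon — 1 + 17 + 39 + 13 + 21 + 1 + 18 + 8 + 1 = 119 tokens.
One more token must push some color to its target, so 119 + 1 = 120.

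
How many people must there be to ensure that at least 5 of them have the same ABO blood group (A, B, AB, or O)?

17

There are 4 ABO blood groups acting as pigeonholes.
With 4 × 4 = 16 people we could place exactly 4 in each, with no class reaching 5.
One more forces some class to hold 5, so 16 + 1 = 17.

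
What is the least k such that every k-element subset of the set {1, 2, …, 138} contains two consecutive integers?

Partition {1, …, 138} into 69 pairs: {1,2}, {3,4}, …, {137,138}.
Choosing 69 integers — say the 69 even numbers 2, 4, …, 138 — takes one from each pair and avoids the property.
Choosing 70 forces two into the same pair by pigeonhole, and those are consecutive. So 70.

70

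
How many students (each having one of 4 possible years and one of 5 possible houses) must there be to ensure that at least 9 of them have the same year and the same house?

There are 4 × 5 = 20 (year, house) combinations acting as pigeonholes.
With 20 × 8 = 160 students we could place exactly 8 in each, with no (year, house) pair reaching 9.
One more forces some (year, house) pair to hold 9, so 160 + 1 = 161.

161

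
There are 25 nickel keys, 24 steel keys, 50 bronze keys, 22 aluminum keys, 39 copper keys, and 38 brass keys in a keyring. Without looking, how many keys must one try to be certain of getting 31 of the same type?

Treat the 6 types as pigeonholes.
In the worst case we take at most 30 of each type, but all 25 nickel, all 24 steel, and all 22 aluminum (fewer than 30), giving 25 + 24 + 30 + 22 + 30 + 30 = 161.
One more key then forces some type to 31, so 161 + 1 = 162.

162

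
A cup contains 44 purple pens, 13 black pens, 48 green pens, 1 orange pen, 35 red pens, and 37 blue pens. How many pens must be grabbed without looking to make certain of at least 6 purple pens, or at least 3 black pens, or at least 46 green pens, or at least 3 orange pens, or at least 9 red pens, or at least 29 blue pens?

90

The worst case stops just short of every target: 5 purple, 2 black, 45 green, all 1 orange, 8 red, 28 blue — 5 + 2 + 45 + 1 + 8 + 28 = 89 pens.
One more pen must push some ink color to its target, so 89 + 1 = 90.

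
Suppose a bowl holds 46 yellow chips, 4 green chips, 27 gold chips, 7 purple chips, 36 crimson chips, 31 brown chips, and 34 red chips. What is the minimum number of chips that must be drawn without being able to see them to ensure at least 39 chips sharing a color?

Treat the 7 colors as pigeonholes.
In the worst case we take at most 38 of each color, but all 4 green, all 27 gold, all 7 purple, all 36 crimson, all 31 brown, and all 34 red (fewer than 38), giving 38 + 4 + 27 + 7 + 36 + 31 + 34 = 177.
One more chip then forces some color to 39, so 177 + 1 = 178.

178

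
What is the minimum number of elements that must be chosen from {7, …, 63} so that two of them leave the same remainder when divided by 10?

Group the integers by remainder mod 10; there are 10 residue classes, each nonempty in this range.
Choosing one from each class (10 integers) avoids any shared remainder.
One more choice must repeat a class, so two differ by a multiple of 10. Hence 10 + 1 = 11.

11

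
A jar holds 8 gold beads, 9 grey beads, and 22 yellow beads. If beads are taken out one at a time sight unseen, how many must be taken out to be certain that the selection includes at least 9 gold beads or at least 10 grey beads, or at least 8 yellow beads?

The worst case stops just short of every target: 8 gold, 9 grey, 7 yellow — 8 + 9 + 7 = 24 beads.
One more bead must push some color to its target, so 24 + 1 = 25.

25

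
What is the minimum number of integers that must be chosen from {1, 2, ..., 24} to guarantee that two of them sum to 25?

13

Partition {1, …, 24} into 12 pairs: {1,24}, {2,23}, …, {12,13}.
Choosing 12 integers — say the integers 1 through 12 — takes one from each pair and avoids the property.
Choosing 13 forces two into the same pair by pigeonhole, and those sum to 25. So 13.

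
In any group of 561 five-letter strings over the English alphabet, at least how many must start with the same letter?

If each of the 26 possible first letters held at most 21, the total would be at most 26 × 21 = 546 < 561, a contradiction.
So at least one holds ⌈561/26⌉ = 22.

22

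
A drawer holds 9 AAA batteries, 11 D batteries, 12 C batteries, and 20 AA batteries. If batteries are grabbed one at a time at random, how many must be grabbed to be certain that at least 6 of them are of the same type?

21

The worst case takes 5 batteries of each type without reaching 6 of any: 4 × 5 = 20.
The next battery must bring some type to 6, so 20 + 1 = 21.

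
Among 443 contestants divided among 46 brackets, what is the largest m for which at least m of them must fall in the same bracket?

10

If each of the 46 brackets held at most 9, the total would be at most 46 × 9 = 414 < 443, a contradiction.
So at least one holds ⌈443/46⌉ = 10.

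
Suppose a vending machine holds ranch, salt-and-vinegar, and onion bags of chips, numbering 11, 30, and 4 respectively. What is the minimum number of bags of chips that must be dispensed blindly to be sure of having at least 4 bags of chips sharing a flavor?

The worst case takes 3 bags of chips of each flavor without reaching 4 of any: 3 × 3 = 9.
The next bag of chips must bring some flavor to 4, so 9 + 1 = 10.

10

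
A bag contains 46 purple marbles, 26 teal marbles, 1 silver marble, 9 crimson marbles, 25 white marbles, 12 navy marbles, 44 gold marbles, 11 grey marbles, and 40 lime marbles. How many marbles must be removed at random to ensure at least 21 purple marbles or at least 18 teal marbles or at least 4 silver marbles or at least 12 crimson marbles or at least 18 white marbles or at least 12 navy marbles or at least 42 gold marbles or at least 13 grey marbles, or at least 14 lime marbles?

The worst case stops just short of every target: 20 purple, 17 teal, all 1 silver, all 9 crimson, 17 white, 11 navy, 41 gold, all 11 grey, 13 lime — 20 + 17 + 1 + 9 + 17 + 11 + 41 + 11 + 13 = 140 marbles.
One more marble must push some color to its target, so 140 + 1 = 141.

141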